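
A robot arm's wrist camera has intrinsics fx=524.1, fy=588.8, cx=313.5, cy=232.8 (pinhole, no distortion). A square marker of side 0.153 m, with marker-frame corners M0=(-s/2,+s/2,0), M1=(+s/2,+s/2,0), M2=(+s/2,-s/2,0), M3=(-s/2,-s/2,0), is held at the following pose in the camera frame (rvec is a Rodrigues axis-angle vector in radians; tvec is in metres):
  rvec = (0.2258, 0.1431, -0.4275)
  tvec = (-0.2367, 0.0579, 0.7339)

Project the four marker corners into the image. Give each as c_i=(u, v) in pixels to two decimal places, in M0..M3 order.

c0=(125.77, 353.12) c1=(216.92, 309.42) c2=(164.67, 199.44) c3=(71.98, 249.07)

Intrinsics K: fx=524.1, fy=588.8, cx=313.5, cy=232.8
Marker side s = 0.153 m; corners in marker frame (Z=0):
  M0 = (-0.0765, +0.0765, 0)
  M1 = (+0.0765, +0.0765, 0)
  M2 = (+0.0765, -0.0765, 0)
  M3 = (-0.0765, -0.0765, 0)
rvec = (0.2258, 0.1431, -0.4275), |rvec| = θ = 0.50420 rad = 28.889°
Rodrigues: sinθ=0.48311, 1−cosθ=0.12444; R = I + sinθ·[k]× + (1−cosθ)·[k]×²:
    [+0.90052 +0.42543 +0.08986]
    [-0.39380 +0.88558 -0.24630]
    [-0.18436 +0.18641 +0.96502]
t = (-0.2367, 0.0579, 0.7339) m
M0: Pc = R·M0+t = (-0.27304, +0.15577, +0.76226); u = 524.1·(-0.27304)/0.76226 + 313.5 = 125.7667, v = 588.8·(+0.15577)/0.76226 + 232.8 = 353.1245
M1: Pc = R·M1+t = (-0.13526, +0.09552, +0.73406); u = 524.1·(-0.13526)/0.73406 + 313.5 = 216.9239, v = 588.8·(+0.09552)/0.73406 + 232.8 = 309.4196
M2: Pc = R·M2+t = (-0.20036, -0.03997, +0.70554); u = 524.1·(-0.20036)/0.70554 + 313.5 = 164.6676, v = 588.8·(-0.03997)/0.70554 + 232.8 = 199.4410
M3: Pc = R·M3+t = (-0.33814, +0.02028, +0.73374); u = 524.1·(-0.33814)/0.73374 + 313.5 = 71.9761, v = 588.8·(+0.02028)/0.73374 + 232.8 = 249.0726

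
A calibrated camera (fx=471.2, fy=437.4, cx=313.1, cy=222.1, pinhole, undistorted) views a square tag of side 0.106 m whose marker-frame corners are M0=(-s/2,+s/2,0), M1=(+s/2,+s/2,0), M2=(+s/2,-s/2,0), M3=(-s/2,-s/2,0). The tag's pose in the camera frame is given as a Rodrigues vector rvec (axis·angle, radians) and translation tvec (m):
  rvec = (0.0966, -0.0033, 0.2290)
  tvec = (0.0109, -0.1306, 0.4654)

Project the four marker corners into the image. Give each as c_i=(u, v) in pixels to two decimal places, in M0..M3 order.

c0=(260.19, 137.14) c1=(363.60, 159.70) c2=(389.27, 60.87) c3=(283.68, 37.49)

Intrinsics K: fx=471.2, fy=437.4, cx=313.1, cy=222.1
Marker side s = 0.106 m; corners in marker frame (Z=0):
  M0 = (-0.0530, +0.0530, 0)
  M1 = (+0.0530, +0.0530, 0)
  M2 = (+0.0530, -0.0530, 0)
  M3 = (-0.0530, -0.0530, 0)
rvec = (0.0966, -0.0033, 0.2290), |rvec| = θ = 0.24856 rad = 14.242°
Rodrigues: sinθ=0.24601, 1−cosθ=0.03073; R = I + sinθ·[k]× + (1−cosθ)·[k]×²:
    [+0.97391 -0.22681 +0.00774]
    [+0.22649 +0.96927 -0.09598]
    [+0.01427 +0.09523 +0.99535]
t = (0.0109, -0.1306, 0.4654) m
M0: Pc = R·M0+t = (-0.05274, -0.09123, +0.46969); u = 471.2·(-0.05274)/0.46969 + 313.1 = 260.1926, v = 437.4·(-0.09123)/0.46969 + 222.1 = 137.1396
M1: Pc = R·M1+t = (+0.05050, -0.06722, +0.47120); u = 471.2·(+0.05050)/0.47120 + 313.1 = 363.5960, v = 437.4·(-0.06722)/0.47120 + 222.1 = 159.6981
M2: Pc = R·M2+t = (+0.07454, -0.16997, +0.46111); u = 471.2·(+0.07454)/0.46111 + 313.1 = 389.2692, v = 437.4·(-0.16997)/0.46111 + 222.1 = 60.8718
M3: Pc = R·M3+t = (-0.02870, -0.19398, +0.45960); u = 471.2·(-0.02870)/0.45960 + 313.1 = 283.6791, v = 437.4·(-0.19398)/0.45960 + 222.1 = 37.4927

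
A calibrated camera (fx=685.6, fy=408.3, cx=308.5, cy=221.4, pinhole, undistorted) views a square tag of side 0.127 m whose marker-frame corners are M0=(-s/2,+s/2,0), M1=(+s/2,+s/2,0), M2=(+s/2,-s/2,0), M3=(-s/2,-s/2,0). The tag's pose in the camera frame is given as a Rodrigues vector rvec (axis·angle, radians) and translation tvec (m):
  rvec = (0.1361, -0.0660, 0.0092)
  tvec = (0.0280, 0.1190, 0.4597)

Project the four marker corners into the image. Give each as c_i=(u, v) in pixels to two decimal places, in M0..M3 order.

c0=(254.98, 381.19) c1=(439.80, 378.85) c2=(447.37, 271.96) c3=(255.58, 272.37)

Intrinsics K: fx=685.6, fy=408.3, cx=308.5, cy=221.4
Marker side s = 0.127 m; corners in marker frame (Z=0):
  M0 = (-0.0635, +0.0635, 0)
  M1 = (+0.0635, +0.0635, 0)
  M2 = (+0.0635, -0.0635, 0)
  M3 = (-0.0635, -0.0635, 0)
rvec = (0.1361, -0.0660, 0.0092), |rvec| = θ = 0.15154 rad = 8.683°
Rodrigues: sinθ=0.15096, 1−cosθ=0.01146; R = I + sinθ·[k]× + (1−cosθ)·[k]×²:
    [+0.99778 -0.01365 -0.06512]
    [+0.00468 +0.99071 -0.13588]
    [+0.06637 +0.13528 +0.98858]
t = (0.0280, 0.1190, 0.4597) m
M0: Pc = R·M0+t = (-0.03623, +0.18161, +0.46408); u = 685.6·(-0.03623)/0.46408 + 308.5 = 254.9818, v = 408.3·(+0.18161)/0.46408 + 221.4 = 381.1857
M1: Pc = R·M1+t = (+0.09049, +0.18221, +0.47250); u = 685.6·(+0.09049)/0.47250 + 308.5 = 439.8040, v = 408.3·(+0.18221)/0.47250 + 221.4 = 378.8490
M2: Pc = R·M2+t = (+0.09223, +0.05639, +0.45532); u = 685.6·(+0.09223)/0.45532 + 308.5 = 447.3681, v = 408.3·(+0.05639)/0.45532 + 221.4 = 271.9635
M3: Pc = R·M3+t = (-0.03449, +0.05579, +0.44690); u = 685.6·(-0.03449)/0.44690 + 308.5 = 255.5834, v = 408.3·(+0.05579)/0.44690 + 221.4 = 272.3740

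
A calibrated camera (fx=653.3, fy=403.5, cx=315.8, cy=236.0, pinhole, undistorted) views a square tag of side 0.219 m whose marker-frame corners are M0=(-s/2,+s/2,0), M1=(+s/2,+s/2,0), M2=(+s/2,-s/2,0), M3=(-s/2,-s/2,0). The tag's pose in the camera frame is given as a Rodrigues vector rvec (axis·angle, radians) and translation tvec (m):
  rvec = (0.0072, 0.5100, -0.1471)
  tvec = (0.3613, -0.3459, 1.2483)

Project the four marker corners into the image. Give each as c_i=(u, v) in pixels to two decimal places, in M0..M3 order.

Intrinsics K: fx=653.3, fy=403.5, cx=315.8, cy=236.0
Marker side s = 0.219 m; corners in marker frame (Z=0):
  M0 = (-0.1095, +0.1095, 0)
  M1 = (+0.1095, +0.1095, 0)
  M2 = (+0.1095, -0.1095, 0)
  M3 = (-0.1095, -0.1095, 0)
rvec = (0.0072, 0.5100, -0.1471), |rvec| = θ = 0.53084 rad = 30.415°
Rodrigues: sinθ=0.50626, 1−cosθ=0.13762; R = I + sinθ·[k]× + (1−cosθ)·[k]×²:
    [+0.86241 +0.14208 +0.48587]
    [-0.13849 +0.98941 -0.04350]
    [-0.48690 -0.02977 +0.87295]
t = (0.3613, -0.3459, 1.2483) m
M0: Pc = R·M0+t = (+0.28242, -0.22239, +1.29836); u = 653.3·(+0.28242)/1.29836 + 315.8 = 457.9088, v = 403.5·(-0.22239)/1.29836 + 236.0 = 166.8847
M1: Pc = R·M1+t = (+0.47129, -0.25273, +1.19172); u = 653.3·(+0.47129)/1.19172 + 315.8 = 574.1607, v = 403.5·(-0.25273)/1.19172 + 236.0 = 150.4311
M2: Pc = R·M2+t = (+0.44018, -0.46941, +1.19824); u = 653.3·(+0.44018)/1.19824 + 315.8 = 555.7901, v = 403.5·(-0.46941)/1.19824 + 236.0 = 77.9312
M3: Pc = R·M3+t = (+0.25131, -0.43907, +1.30488); u = 653.3·(+0.25131)/1.30488 + 315.8 = 441.6203, v = 403.5·(-0.43907)/1.30488 + 236.0 = 100.2271

c0=(457.91, 166.88) c1=(574.16, 150.43) c2=(555.79, 77.93) c3=(441.62, 100.23)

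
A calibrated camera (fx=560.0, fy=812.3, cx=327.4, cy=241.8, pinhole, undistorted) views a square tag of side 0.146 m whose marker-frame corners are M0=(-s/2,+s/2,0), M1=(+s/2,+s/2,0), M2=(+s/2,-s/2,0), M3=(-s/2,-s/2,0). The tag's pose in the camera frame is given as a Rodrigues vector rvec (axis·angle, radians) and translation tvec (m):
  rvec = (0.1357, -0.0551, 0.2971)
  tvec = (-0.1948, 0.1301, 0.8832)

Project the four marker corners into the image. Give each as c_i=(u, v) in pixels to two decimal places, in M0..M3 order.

Intrinsics K: fx=560.0, fy=812.3, cx=327.4, cy=241.8
Marker side s = 0.146 m; corners in marker frame (Z=0):
  M0 = (-0.0730, +0.0730, 0)
  M1 = (+0.0730, +0.0730, 0)
  M2 = (+0.0730, -0.0730, 0)
  M3 = (-0.0730, -0.0730, 0)
rvec = (0.1357, -0.0551, 0.2971), |rvec| = θ = 0.33124 rad = 18.979°
Rodrigues: sinθ=0.32521, 1−cosθ=0.05436; R = I + sinθ·[k]× + (1−cosθ)·[k]×²:
    [+0.95476 -0.29540 -0.03412]
    [+0.28799 +0.94714 -0.14134]
    [+0.07407 +0.12512 +0.98937]
t = (-0.1948, 0.1301, 0.8832) m
M0: Pc = R·M0+t = (-0.28606, +0.17822, +0.88693); u = 560.0·(-0.28606)/0.88693 + 327.4 = 146.7822, v = 812.3·(+0.17822)/0.88693 + 241.8 = 405.0227
M1: Pc = R·M1+t = (-0.14667, +0.22026, +0.89774); u = 560.0·(-0.14667)/0.89774 + 327.4 = 235.9112, v = 812.3·(+0.22026)/0.89774 + 241.8 = 441.1016
M2: Pc = R·M2+t = (-0.10354, +0.08198, +0.87947); u = 560.0·(-0.10354)/0.87947 + 327.4 = 261.4728, v = 812.3·(+0.08198)/0.87947 + 241.8 = 317.5202
M3: Pc = R·M3+t = (-0.24293, +0.03994, +0.86866); u = 560.0·(-0.24293)/0.86866 + 327.4 = 170.7876, v = 812.3·(+0.03994)/0.86866 + 241.8 = 279.1440

c0=(146.78, 405.02) c1=(235.91, 441.10) c2=(261.47, 317.52) c3=(170.79, 279.14)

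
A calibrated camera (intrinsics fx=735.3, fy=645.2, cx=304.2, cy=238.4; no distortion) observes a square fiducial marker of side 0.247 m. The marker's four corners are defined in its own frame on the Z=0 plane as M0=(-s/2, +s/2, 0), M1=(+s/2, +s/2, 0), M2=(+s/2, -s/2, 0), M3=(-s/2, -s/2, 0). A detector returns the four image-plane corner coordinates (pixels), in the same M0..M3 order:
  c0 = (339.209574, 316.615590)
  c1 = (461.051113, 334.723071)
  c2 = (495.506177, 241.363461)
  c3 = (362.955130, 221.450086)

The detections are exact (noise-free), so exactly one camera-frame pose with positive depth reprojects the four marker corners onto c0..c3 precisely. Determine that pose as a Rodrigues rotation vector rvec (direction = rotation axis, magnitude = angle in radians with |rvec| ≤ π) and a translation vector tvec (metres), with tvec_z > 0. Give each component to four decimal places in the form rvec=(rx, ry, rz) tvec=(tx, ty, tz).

rvec=(0.5033, 0.0310, 0.1685) tvec=(0.2104, 0.0919, 1.4074)

Intrinsics K: fx=735.3, fy=645.2, cx=304.2, cy=238.4
Marker side s = 0.247 m; corners in marker frame (Z=0):
  M0 = (-0.1235, +0.1235, 0)
  M1 = (+0.1235, +0.1235, 0)
  M2 = (+0.1235, -0.1235, 0)
  M3 = (-0.1235, -0.1235, 0)
Detected image corners:
  c0 = (339.209574, 316.615590) px
  c1 = (461.051113, 334.723071) px
  c2 = (495.506177, 241.363461) px
  c3 = (362.955130, 221.450086) px
Planar DLT: solve 8×8 A·h = b for H (H[2,2]=1):
  H  [+517.54180 +24.31716 +414.13069]
  H  [+79.15801 +477.11035 +280.54332]
  H  [+0.00843 +0.34281 +1.00000]
B = K⁻¹H; ‖b₁‖=0.710549, ‖b₂‖=0.710549; λ = 2/(‖b₁‖+‖b₂‖) = 1.407363, sign → tz>0 ⇒ λ=+1.407363
r₁ = λ·B[:,0] = (+0.98567,+0.16828,+0.01186); r₂ = λ·B[:,1] = (-0.15305,+0.86245,+0.48245)
r₃ = r₁×r₂ = (+0.07096,-0.47735,+0.87584); SVD([r₁ r₂ r₃]) → R = UVᵀ:
  R  [+0.98567 -0.15305 +0.07096]
  R  [+0.16828 +0.86245 -0.47735]
  R  [+0.01186 +0.48245 +0.87584]
t = (+0.21041, +0.09193, +1.40736) m
tr R = 2.723957; θ = arccos((tr R − 1)/2) = 0.531637 rad = 30.461°
axis k = ((R−Rᵀ)₃₂, (R−Rᵀ)₁₃, (R−Rᵀ)₂₁) / (2 sinθ) = (+0.946655, +0.058288, +0.316933)
rvec = θ·k = (+0.503277, +0.030988, +0.168493)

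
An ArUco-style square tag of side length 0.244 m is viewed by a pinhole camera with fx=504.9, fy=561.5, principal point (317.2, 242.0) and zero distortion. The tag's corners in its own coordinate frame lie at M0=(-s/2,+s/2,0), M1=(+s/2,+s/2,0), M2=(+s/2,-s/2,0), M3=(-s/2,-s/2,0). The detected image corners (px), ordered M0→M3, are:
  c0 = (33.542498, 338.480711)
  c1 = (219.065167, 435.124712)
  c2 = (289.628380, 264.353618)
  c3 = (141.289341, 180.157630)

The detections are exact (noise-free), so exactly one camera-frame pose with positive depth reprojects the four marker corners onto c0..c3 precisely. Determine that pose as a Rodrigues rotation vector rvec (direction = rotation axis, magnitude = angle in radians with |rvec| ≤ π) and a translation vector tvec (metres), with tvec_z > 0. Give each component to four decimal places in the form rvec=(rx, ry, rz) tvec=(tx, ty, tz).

rvec=(-0.5712, -0.2408, 0.4321) tvec=(-0.1893, 0.0667, 0.6812)

Intrinsics K: fx=504.9, fy=561.5, cx=317.2, cy=242.0
Marker side s = 0.244 m; corners in marker frame (Z=0):
  M0 = (-0.1220, +0.1220, 0)
  M1 = (+0.1220, +0.1220, 0)
  M2 = (+0.1220, -0.1220, 0)
  M3 = (-0.1220, -0.1220, 0)
Detected image corners:
  c0 = (33.542498, 338.480711) px
  c1 = (219.065167, 435.124712) px
  c2 = (289.628380, 264.353618) px
  c3 = (141.289341, 180.157630) px
Planar DLT: solve 8×8 A·h = b for H (H[2,2]=1):
  H  [+701.70511 -506.49148 +176.92428]
  H  [+413.08968 +420.92113 +296.97716]
  H  [+0.14813 -0.83379 +1.00000]
B = K⁻¹H; ‖b₁‖=1.467931, ‖b₂‖=1.467931; λ = 2/(‖b₁‖+‖b₂‖) = 0.681231, sign → tz>0 ⇒ λ=+0.681231
r₁ = λ·B[:,0] = (+0.88337,+0.45768,+0.10091); r₂ = λ·B[:,1] = (-0.32653,+0.75548,-0.56800)
r₃ = r₁×r₂ = (-0.33620,+0.46881,+0.81682); SVD([r₁ r₂ r₃]) → R = UVᵀ:
  R  [+0.88337 -0.32653 -0.33620]
  R  [+0.45768 +0.75548 +0.46881]
  R  [+0.10091 -0.56800 +0.81682]
t = (-0.18927, +0.06670, +0.68123) m
tr R = 2.455666; θ = arccos((tr R − 1)/2) = 0.755640 rad = 43.295°
axis k = ((R−Rᵀ)₃₂, (R−Rᵀ)₁₃, (R−Rᵀ)₂₁) / (2 sinθ) = (-0.755962, -0.318711, +0.571791)
rvec = θ·k = (-0.571235, -0.240831, +0.432068)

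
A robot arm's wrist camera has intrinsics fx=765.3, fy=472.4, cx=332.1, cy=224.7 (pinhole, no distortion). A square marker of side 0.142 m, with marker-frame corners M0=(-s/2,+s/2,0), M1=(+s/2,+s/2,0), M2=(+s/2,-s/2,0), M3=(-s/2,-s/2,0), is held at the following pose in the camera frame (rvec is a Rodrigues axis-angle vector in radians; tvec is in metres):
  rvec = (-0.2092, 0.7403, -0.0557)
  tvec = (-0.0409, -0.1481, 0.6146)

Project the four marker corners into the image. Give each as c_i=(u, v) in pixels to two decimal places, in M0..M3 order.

c0=(219.78, 173.67) c1=(345.71, 149.92) c2=(349.37, 41.10) c3=(228.45, 78.96)

Intrinsics K: fx=765.3, fy=472.4, cx=332.1, cy=224.7
Marker side s = 0.142 m; corners in marker frame (Z=0):
  M0 = (-0.0710, +0.0710, 0)
  M1 = (+0.0710, +0.0710, 0)
  M2 = (+0.0710, -0.0710, 0)
  M3 = (-0.0710, -0.0710, 0)
rvec = (-0.2092, 0.7403, -0.0557), |rvec| = θ = 0.77130 rad = 44.193°
Rodrigues: sinθ=0.69707, 1−cosθ=0.28300; R = I + sinθ·[k]× + (1−cosθ)·[k]×²:
    [+0.73782 -0.02333 +0.67459]
    [-0.12401 +0.97771 +0.16945]
    [-0.66351 -0.20868 +0.71848]
t = (-0.0409, -0.1481, 0.6146) m
M0: Pc = R·M0+t = (-0.09494, -0.06988, +0.64689); u = 765.3·(-0.09494)/0.64689 + 332.1 = 219.7800, v = 472.4·(-0.06988)/0.64689 + 224.7 = 173.6708
M1: Pc = R·M1+t = (+0.00983, -0.08749, +0.55267); u = 765.3·(+0.00983)/0.55267 + 332.1 = 345.7099, v = 472.4·(-0.08749)/0.55267 + 224.7 = 149.9197
M2: Pc = R·M2+t = (+0.01314, -0.22632, +0.58231); u = 765.3·(+0.01314)/0.58231 + 332.1 = 349.3718, v = 472.4·(-0.22632)/0.58231 + 224.7 = 41.0952
M3: Pc = R·M3+t = (-0.09163, -0.20871, +0.67653); u = 765.3·(-0.09163)/0.67653 + 332.1 = 228.4477, v = 472.4·(-0.20871)/0.67653 + 224.7 = 78.9617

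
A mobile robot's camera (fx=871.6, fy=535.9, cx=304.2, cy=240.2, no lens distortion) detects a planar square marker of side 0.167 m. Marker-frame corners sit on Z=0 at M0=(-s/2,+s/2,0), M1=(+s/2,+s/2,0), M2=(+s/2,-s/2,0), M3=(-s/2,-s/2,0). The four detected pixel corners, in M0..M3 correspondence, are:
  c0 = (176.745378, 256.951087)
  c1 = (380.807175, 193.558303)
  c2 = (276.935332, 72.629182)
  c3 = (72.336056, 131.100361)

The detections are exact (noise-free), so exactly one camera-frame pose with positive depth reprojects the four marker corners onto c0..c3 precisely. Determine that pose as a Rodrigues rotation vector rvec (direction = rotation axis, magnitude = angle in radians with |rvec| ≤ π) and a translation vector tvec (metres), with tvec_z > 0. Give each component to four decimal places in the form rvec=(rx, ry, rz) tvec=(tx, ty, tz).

Intrinsics K: fx=871.6, fy=535.9, cx=304.2, cy=240.2
Marker side s = 0.167 m; corners in marker frame (Z=0):
  M0 = (-0.0835, +0.0835, 0)
  M1 = (+0.0835, +0.0835, 0)
  M2 = (+0.0835, -0.0835, 0)
  M3 = (-0.0835, -0.0835, 0)
Detected image corners:
  c0 = (176.745378, 256.951087) px
  c1 = (380.807175, 193.558303) px
  c2 = (276.935332, 72.629182) px
  c3 = (72.336056, 131.100361) px
Planar DLT: solve 8×8 A·h = b for H (H[2,2]=1):
  H  [+1268.21562 +604.37484 +228.01869]
  H  [-332.53166 +724.77094 +162.62233]
  H  [+0.19703 -0.08467 +1.00000]
B = K⁻¹H; ‖b₁‖=1.569400, ‖b₂‖=1.569400; λ = 2/(‖b₁‖+‖b₂‖) = 0.637186, sign → tz>0 ⇒ λ=+0.637186
r₁ = λ·B[:,0] = (+0.88332,-0.45165,+0.12555); r₂ = λ·B[:,1] = (+0.46066,+0.88594,-0.05395)
r₃ = r₁×r₂ = (-0.08686,+0.10549,+0.99062); SVD([r₁ r₂ r₃]) → R = UVᵀ:
  R  [+0.88332 +0.46066 -0.08686]
  R  [-0.45165 +0.88594 +0.10549]
  R  [+0.12555 -0.05395 +0.99062]
t = (-0.05569, -0.09224, +0.63719) m
tr R = 2.759872; θ = arccos((tr R − 1)/2) = 0.495069 rad = 28.365°
axis k = ((R−Rᵀ)₃₂, (R−Rᵀ)₁₃, (R−Rᵀ)₂₁) / (2 sinθ) = (-0.167798, -0.223540, -0.960143)
rvec = θ·k = (-0.083071, -0.110668, -0.475337)

rvec=(-0.0831, -0.1107, -0.4753) tvec=(-0.0557, -0.0922, 0.6372)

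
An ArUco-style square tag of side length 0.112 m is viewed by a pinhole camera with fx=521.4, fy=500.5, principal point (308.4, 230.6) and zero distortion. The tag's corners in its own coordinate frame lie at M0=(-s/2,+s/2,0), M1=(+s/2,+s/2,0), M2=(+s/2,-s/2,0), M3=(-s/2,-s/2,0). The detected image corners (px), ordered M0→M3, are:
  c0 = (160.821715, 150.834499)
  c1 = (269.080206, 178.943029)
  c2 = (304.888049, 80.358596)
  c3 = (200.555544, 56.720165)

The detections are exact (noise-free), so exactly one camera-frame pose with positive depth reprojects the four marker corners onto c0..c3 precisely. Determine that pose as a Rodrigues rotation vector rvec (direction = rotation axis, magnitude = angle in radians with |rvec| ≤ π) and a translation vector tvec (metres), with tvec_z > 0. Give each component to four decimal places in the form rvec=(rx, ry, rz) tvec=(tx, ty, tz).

Intrinsics K: fx=521.4, fy=500.5, cx=308.4, cy=230.6
Marker side s = 0.112 m; corners in marker frame (Z=0):
  M0 = (-0.0560, +0.0560, 0)
  M1 = (+0.0560, +0.0560, 0)
  M2 = (+0.0560, -0.0560, 0)
  M3 = (-0.0560, -0.0560, 0)
Detected image corners:
  c0 = (160.821715, 150.834499) px
  c1 = (269.080206, 178.943029) px
  c2 = (304.888049, 80.358596) px
  c3 = (200.555544, 56.720165) px
Planar DLT: solve 8×8 A·h = b for H (H[2,2]=1):
  H  [+879.11735 -439.34837 +233.41199]
  H  [+195.82619 +809.11050 +115.32402]
  H  [-0.29731 -0.43542 +1.00000]
B = K⁻¹H; ‖b₁‖=1.958112, ‖b₂‖=1.958112; λ = 2/(‖b₁‖+‖b₂‖) = 0.510696, sign → tz>0 ⇒ λ=+0.510696
r₁ = λ·B[:,0] = (+0.95088,+0.26977,-0.15184); r₂ = λ·B[:,1] = (-0.29880,+0.92805,-0.22237)
r₃ = r₁×r₂ = (+0.08092,+0.25681,+0.96307); SVD([r₁ r₂ r₃]) → R = UVᵀ:
  R  [+0.95088 -0.29880 +0.08092]
  R  [+0.26977 +0.92805 +0.25681]
  R  [-0.15184 -0.22237 +0.96307]
t = (-0.07345, -0.11762, +0.51070) m
tr R = 2.841992; θ = arccos((tr R − 1)/2) = 0.400167 rad = 22.928°
axis k = ((R−Rᵀ)₃₂, (R−Rᵀ)₁₃, (R−Rᵀ)₂₁) / (2 sinθ) = (-0.615008, +0.298735, +0.729742)
rvec = θ·k = (-0.246106, +0.119544, +0.292019)

rvec=(-0.2461, 0.1195, 0.2920) tvec=(-0.0734, -0.1176, 0.5107)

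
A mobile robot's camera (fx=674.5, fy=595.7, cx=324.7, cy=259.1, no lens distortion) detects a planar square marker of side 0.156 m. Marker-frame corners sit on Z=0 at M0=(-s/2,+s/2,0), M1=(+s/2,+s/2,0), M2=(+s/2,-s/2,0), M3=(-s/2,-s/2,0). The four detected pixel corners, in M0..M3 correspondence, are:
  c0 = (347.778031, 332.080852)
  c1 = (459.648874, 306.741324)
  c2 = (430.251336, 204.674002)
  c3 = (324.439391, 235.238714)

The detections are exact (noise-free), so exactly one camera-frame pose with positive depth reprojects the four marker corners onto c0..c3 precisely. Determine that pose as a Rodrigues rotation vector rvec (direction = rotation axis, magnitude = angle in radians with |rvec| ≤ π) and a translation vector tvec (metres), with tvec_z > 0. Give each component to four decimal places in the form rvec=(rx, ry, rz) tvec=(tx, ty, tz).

rvec=(-0.1891, 0.4066, -0.2492) tvec=(0.0846, 0.0151, 0.8942)

Intrinsics K: fx=674.5, fy=595.7, cx=324.7, cy=259.1
Marker side s = 0.156 m; corners in marker frame (Z=0):
  M0 = (-0.0780, +0.0780, 0)
  M1 = (+0.0780, +0.0780, 0)
  M2 = (+0.0780, -0.0780, 0)
  M3 = (-0.0780, -0.0780, 0)
Detected image corners:
  c0 = (347.778031, 332.080852) px
  c1 = (459.648874, 306.741324) px
  c2 = (430.251336, 204.674002) px
  c3 = (324.439391, 235.238714) px
Planar DLT: solve 8×8 A·h = b for H (H[2,2]=1):
  H  [+537.50122 +67.76514 +388.52736]
  H  [-289.87495 +567.49703 +269.13025]
  H  [-0.40921 -0.25770 +1.00000]
B = K⁻¹H; ‖b₁‖=1.118259, ‖b₂‖=1.118259; λ = 2/(‖b₁‖+‖b₂‖) = 0.894247, sign → tz>0 ⇒ λ=+0.894247
r₁ = λ·B[:,0] = (+0.88878,-0.27599,-0.36594); r₂ = λ·B[:,1] = (+0.20078,+0.95214,-0.23045)
r₃ = r₁×r₂ = (+0.41203,+0.13135,+0.90166); SVD([r₁ r₂ r₃]) → R = UVᵀ:
  R  [+0.88878 +0.20078 +0.41203]
  R  [-0.27599 +0.95214 +0.13135]
  R  [-0.36594 -0.23045 +0.90166]
t = (+0.08462, +0.01506, +0.89425) m
tr R = 2.742575; θ = arccos((tr R − 1)/2) = 0.512977 rad = 29.391°
axis k = ((R−Rᵀ)₃₂, (R−Rᵀ)₁₃, (R−Rᵀ)₂₁) / (2 sinθ) = (-0.368600, +0.792590, -0.485731)
rvec = θ·k = (-0.189083, +0.406581, -0.249169)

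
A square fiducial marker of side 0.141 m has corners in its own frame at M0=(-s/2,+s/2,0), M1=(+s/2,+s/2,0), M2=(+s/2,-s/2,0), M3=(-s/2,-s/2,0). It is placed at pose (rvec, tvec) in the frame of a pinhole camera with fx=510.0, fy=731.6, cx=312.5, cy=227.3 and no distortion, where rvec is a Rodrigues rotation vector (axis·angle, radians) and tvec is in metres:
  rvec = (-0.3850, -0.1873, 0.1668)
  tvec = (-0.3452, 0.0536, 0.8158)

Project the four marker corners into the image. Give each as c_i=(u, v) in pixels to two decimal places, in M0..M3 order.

c0=(35.62, 325.24) c1=(130.13, 348.02) c2=(152.36, 229.91) c3=(64.61, 205.64)

Intrinsics K: fx=510.0, fy=731.6, cx=312.5, cy=227.3
Marker side s = 0.141 m; corners in marker frame (Z=0):
  M0 = (-0.0705, +0.0705, 0)
  M1 = (+0.0705, +0.0705, 0)
  M2 = (+0.0705, -0.0705, 0)
  M3 = (-0.0705, -0.0705, 0)
rvec = (-0.3850, -0.1873, 0.1668), |rvec| = θ = 0.45949 rad = 26.327°
Rodrigues: sinθ=0.44349, 1−cosθ=0.10372; R = I + sinθ·[k]× + (1−cosθ)·[k]×²:
    [+0.96910 -0.12557 -0.21233]
    [+0.19642 +0.91351 +0.35625]
    [+0.14923 -0.38694 +0.90995]
t = (-0.3452, 0.0536, 0.8158) m
M0: Pc = R·M0+t = (-0.42237, +0.10416, +0.77800); u = 510.0·(-0.42237)/0.77800 + 312.5 = 35.6225, v = 731.6·(+0.10416)/0.77800 + 227.3 = 325.2435
M1: Pc = R·M1+t = (-0.28573, +0.13185, +0.79904); u = 510.0·(-0.28573)/0.79904 + 312.5 = 130.1279, v = 731.6·(+0.13185)/0.79904 + 227.3 = 348.0217
M2: Pc = R·M2+t = (-0.26803, +0.00304, +0.85360); u = 510.0·(-0.26803)/0.85360 + 312.5 = 152.3626, v = 731.6·(+0.00304)/0.85360 + 227.3 = 229.9095
M3: Pc = R·M3+t = (-0.40467, -0.02465, +0.83256); u = 510.0·(-0.40467)/0.83256 + 312.5 = 64.6122, v = 731.6·(-0.02465)/0.83256 + 227.3 = 205.6390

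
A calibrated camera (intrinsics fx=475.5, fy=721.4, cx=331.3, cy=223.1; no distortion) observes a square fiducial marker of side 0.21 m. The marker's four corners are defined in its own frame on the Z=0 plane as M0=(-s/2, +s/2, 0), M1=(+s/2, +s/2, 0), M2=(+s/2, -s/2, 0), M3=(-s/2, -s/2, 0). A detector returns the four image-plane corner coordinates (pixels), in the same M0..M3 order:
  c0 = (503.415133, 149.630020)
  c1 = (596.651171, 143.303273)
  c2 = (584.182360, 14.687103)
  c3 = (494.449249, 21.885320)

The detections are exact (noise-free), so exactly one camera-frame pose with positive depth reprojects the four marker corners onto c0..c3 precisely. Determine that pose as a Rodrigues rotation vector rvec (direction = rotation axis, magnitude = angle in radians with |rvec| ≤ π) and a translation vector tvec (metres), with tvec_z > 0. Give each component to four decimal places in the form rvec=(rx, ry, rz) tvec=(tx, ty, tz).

Intrinsics K: fx=475.5, fy=721.4, cx=331.3, cy=223.1
Marker side s = 0.21 m; corners in marker frame (Z=0):
  M0 = (-0.1050, +0.1050, 0)
  M1 = (+0.1050, +0.1050, 0)
  M2 = (+0.1050, -0.1050, 0)
  M3 = (-0.1050, -0.1050, 0)
Detected image corners:
  c0 = (503.415133, 149.630020) px
  c1 = (596.651171, 143.303273) px
  c2 = (584.182360, 14.687103) px
  c3 = (494.449249, 21.885320) px
Planar DLT: solve 8×8 A·h = b for H (H[2,2]=1):
  H  [+412.75259 -45.65025 +544.37418]
  H  [-35.67906 +595.75681 +81.19715]
  H  [-0.04174 -0.17744 +1.00000]
B = K⁻¹H; ‖b₁‖=0.898832, ‖b₂‖=0.898832; λ = 2/(‖b₁‖+‖b₂‖) = 1.112554, sign → tz>0 ⇒ λ=+1.112554
r₁ = λ·B[:,0] = (+0.99809,-0.04066,-0.04643); r₂ = λ·B[:,1] = (+0.03074,+0.97984,-0.19742)
r₃ = r₁×r₂ = (+0.05353,+0.19561,+0.97922); SVD([r₁ r₂ r₃]) → R = UVᵀ:
  R  [+0.99809 +0.03074 +0.05353]
  R  [-0.04066 +0.97984 +0.19561]
  R  [-0.04643 -0.19742 +0.97922]
t = (+0.49854, -0.21884, +1.11255) m
tr R = 2.957151; θ = arccos((tr R − 1)/2) = 0.207371 rad = 11.882°
axis k = ((R−Rᵀ)₃₂, (R−Rᵀ)₁₃, (R−Rᵀ)₂₁) / (2 sinθ) = (-0.954465, +0.242753, -0.173398)
rvec = θ·k = (-0.197929, +0.050340, -0.035958)

rvec=(-0.1979, 0.0503, -0.0360) tvec=(0.4985, -0.2188, 1.1126)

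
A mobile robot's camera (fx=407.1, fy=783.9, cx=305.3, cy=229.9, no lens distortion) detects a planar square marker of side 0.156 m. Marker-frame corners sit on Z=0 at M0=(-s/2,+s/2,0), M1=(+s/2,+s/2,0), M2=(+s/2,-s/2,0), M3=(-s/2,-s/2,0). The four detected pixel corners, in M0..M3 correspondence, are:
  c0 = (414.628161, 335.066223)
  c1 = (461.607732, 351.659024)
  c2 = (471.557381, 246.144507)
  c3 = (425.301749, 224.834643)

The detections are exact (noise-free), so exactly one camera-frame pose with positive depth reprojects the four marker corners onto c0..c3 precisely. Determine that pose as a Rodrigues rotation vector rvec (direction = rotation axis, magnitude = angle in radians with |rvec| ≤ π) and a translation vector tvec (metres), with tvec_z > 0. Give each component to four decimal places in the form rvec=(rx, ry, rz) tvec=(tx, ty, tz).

rvec=(-0.0079, -0.3285, 0.2008) tvec=(0.3794, 0.0848, 1.1150)

Intrinsics K: fx=407.1, fy=783.9, cx=305.3, cy=229.9
Marker side s = 0.156 m; corners in marker frame (Z=0):
  M0 = (-0.0780, +0.0780, 0)
  M1 = (+0.0780, +0.0780, 0)
  M2 = (+0.0780, -0.0780, 0)
  M3 = (-0.0780, -0.0780, 0)
Detected image corners:
  c0 = (414.628161, 335.066223) px
  c1 = (461.607732, 351.659024) px
  c2 = (471.557381, 246.144507) px
  c3 = (425.301749, 224.834643) px
Planar DLT: solve 8×8 A·h = b for H (H[2,2]=1):
  H  [+425.89141 -82.06801 +443.80946]
  H  [+204.49131 +680.69609 +289.48593]
  H  [+0.28666 -0.03614 +1.00000]
B = K⁻¹H; ‖b₁‖=0.896825, ‖b₂‖=0.896826; λ = 2/(‖b₁‖+‖b₂‖) = 1.115044, sign → tz>0 ⇒ λ=+1.115044
r₁ = λ·B[:,0] = (+0.92681,+0.19713,+0.31963); r₂ = λ·B[:,1] = (-0.19456,+0.98006,-0.04030)
r₃ = r₁×r₂ = (-0.32121,-0.02484,+0.94668); SVD([r₁ r₂ r₃]) → R = UVᵀ:
  R  [+0.92681 -0.19456 -0.32121]
  R  [+0.19713 +0.98006 -0.02484]
  R  [+0.31963 -0.04030 +0.94668]
t = (+0.37938, +0.08476, +1.11504) m
tr R = 2.853553; θ = arccos((tr R − 1)/2) = 0.385058 rad = 22.062°
axis k = ((R−Rᵀ)₃₂, (R−Rᵀ)₁₃, (R−Rᵀ)₂₁) / (2 sinθ) = (-0.020575, -0.853058, +0.521410)
rvec = θ·k = (-0.007922, -0.328477, +0.200773)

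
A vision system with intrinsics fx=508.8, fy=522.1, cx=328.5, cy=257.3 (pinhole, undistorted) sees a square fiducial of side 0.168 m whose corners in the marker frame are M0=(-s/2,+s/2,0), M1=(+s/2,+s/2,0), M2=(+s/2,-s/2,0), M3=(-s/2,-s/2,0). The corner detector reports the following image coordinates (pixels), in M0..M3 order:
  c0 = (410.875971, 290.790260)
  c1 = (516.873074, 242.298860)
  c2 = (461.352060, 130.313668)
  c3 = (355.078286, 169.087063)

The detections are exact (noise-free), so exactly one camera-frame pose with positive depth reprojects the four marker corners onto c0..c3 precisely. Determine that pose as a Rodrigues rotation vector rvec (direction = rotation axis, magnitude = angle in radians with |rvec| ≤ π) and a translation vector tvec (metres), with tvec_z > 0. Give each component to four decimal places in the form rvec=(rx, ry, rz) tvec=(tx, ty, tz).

Intrinsics K: fx=508.8, fy=522.1, cx=328.5, cy=257.3
Marker side s = 0.168 m; corners in marker frame (Z=0):
  M0 = (-0.0840, +0.0840, 0)
  M1 = (+0.0840, +0.0840, 0)
  M2 = (+0.0840, -0.0840, 0)
  M3 = (-0.0840, -0.0840, 0)
Detected image corners:
  c0 = (410.875971, 290.790260) px
  c1 = (516.873074, 242.298860) px
  c2 = (461.352060, 130.313668) px
  c3 = (355.078286, 169.087063) px
Planar DLT: solve 8×8 A·h = b for H (H[2,2]=1):
  H  [+814.40424 +242.26727 +437.43470]
  H  [-172.05141 +651.99976 +206.35316]
  H  [+0.41884 -0.20413 +1.00000]
B = K⁻¹H; ‖b₁‖=1.494039, ‖b₂‖=1.494039; λ = 2/(‖b₁‖+‖b₂‖) = 0.669327, sign → tz>0 ⇒ λ=+0.669327
r₁ = λ·B[:,0] = (+0.89035,-0.35872,+0.28034); r₂ = λ·B[:,1] = (+0.40692,+0.90319,-0.13663)
r₃ = r₁×r₂ = (-0.20419,+0.23572,+0.95013); SVD([r₁ r₂ r₃]) → R = UVᵀ:
  R  [+0.89035 +0.40692 -0.20419]
  R  [-0.35872 +0.90319 +0.23572]
  R  [+0.28034 -0.13663 +0.95013]
t = (+0.14330, -0.06531, +0.66933) m
tr R = 2.743670; θ = arccos((tr R − 1)/2) = 0.511860 rad = 29.327°
axis k = ((R−Rᵀ)₃₂, (R−Rᵀ)₁₃, (R−Rᵀ)₂₁) / (2 sinθ) = (-0.380106, -0.494616, -0.781585)
rvec = θ·k = (-0.194561, -0.253174, -0.400062)

rvec=(-0.1946, -0.2532, -0.4001) tvec=(0.1433, -0.0653, 0.6693)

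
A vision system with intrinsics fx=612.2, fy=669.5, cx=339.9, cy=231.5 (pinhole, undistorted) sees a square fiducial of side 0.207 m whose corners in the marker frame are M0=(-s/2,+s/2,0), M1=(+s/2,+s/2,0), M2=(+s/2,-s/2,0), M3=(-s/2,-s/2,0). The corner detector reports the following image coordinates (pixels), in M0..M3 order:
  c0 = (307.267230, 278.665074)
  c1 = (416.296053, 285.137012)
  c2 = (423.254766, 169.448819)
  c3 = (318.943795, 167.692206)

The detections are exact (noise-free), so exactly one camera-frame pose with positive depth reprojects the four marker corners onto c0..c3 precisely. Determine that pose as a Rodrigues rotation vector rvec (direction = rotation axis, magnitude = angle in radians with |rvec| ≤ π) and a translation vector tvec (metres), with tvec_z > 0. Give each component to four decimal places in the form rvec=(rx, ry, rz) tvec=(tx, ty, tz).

rvec=(-0.2832, 0.2204, 0.0687) tvec=(0.0489, -0.0134, 1.1689)

Intrinsics K: fx=612.2, fy=669.5, cx=339.9, cy=231.5
Marker side s = 0.207 m; corners in marker frame (Z=0):
  M0 = (-0.1035, +0.1035, 0)
  M1 = (+0.1035, +0.1035, 0)
  M2 = (+0.1035, -0.1035, 0)
  M3 = (-0.1035, -0.1035, 0)
Detected image corners:
  c0 = (307.267230, 278.665074) px
  c1 = (416.296053, 285.137012) px
  c2 = (423.254766, 169.448819) px
  c3 = (318.943795, 167.692206) px
Planar DLT: solve 8×8 A·h = b for H (H[2,2]=1):
  H  [+444.45363 -129.70110 +365.48824]
  H  [-23.78352 +495.34864 +223.84297]
  H  [-0.19263 -0.23049 +1.00000]
B = K⁻¹H; ‖b₁‖=0.855495, ‖b₂‖=0.855495; λ = 2/(‖b₁‖+‖b₂‖) = 1.168914, sign → tz>0 ⇒ λ=+1.168914
r₁ = λ·B[:,0] = (+0.97364,+0.03633,-0.22517); r₂ = λ·B[:,1] = (-0.09806,+0.95802,-0.26942)
r₃ = r₁×r₂ = (+0.20593,+0.28440,+0.93633); SVD([r₁ r₂ r₃]) → R = UVᵀ:
  R  [+0.97364 -0.09806 +0.20593]
  R  [+0.03633 +0.95802 +0.28440]
  R  [-0.22517 -0.26942 +0.93633]
t = (+0.04886, -0.01337, +1.16891) m
tr R = 2.867985; θ = arccos((tr R − 1)/2) = 0.365367 rad = 20.934°
axis k = ((R−Rᵀ)₃₂, (R−Rᵀ)₁₃, (R−Rᵀ)₂₁) / (2 sinθ) = (-0.775034, +0.603284, +0.188074)
rvec = θ·k = (-0.283172, +0.220420, +0.068716)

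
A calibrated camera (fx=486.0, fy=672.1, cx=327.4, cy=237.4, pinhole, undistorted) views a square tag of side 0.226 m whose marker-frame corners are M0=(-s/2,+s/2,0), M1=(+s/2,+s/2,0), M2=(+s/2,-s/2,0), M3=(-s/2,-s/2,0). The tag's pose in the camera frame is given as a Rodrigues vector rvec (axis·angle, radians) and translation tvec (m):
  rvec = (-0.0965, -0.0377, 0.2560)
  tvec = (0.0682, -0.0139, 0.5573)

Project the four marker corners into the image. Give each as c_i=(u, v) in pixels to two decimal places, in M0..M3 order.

Intrinsics K: fx=486.0, fy=672.1, cx=327.4, cy=237.4
Marker side s = 0.226 m; corners in marker frame (Z=0):
  M0 = (-0.1130, +0.1130, 0)
  M1 = (+0.1130, +0.1130, 0)
  M2 = (+0.1130, -0.1130, 0)
  M3 = (-0.1130, -0.1130, 0)
rvec = (-0.0965, -0.0377, 0.2560), |rvec| = θ = 0.27617 rad = 15.823°
Rodrigues: sinθ=0.27267, 1−cosθ=0.03789; R = I + sinθ·[k]× + (1−cosθ)·[k]×²:
    [+0.96673 -0.25095 -0.04950]
    [+0.25457 +0.96281 +0.09048]
    [+0.02495 -0.10007 +0.99467]
t = (0.0682, -0.0139, 0.5573) m
M0: Pc = R·M0+t = (-0.06940, +0.06613, +0.54317); u = 486.0·(-0.06940)/0.54317 + 327.4 = 265.3063, v = 672.1·(+0.06613)/0.54317 + 237.4 = 319.2290
M1: Pc = R·M1+t = (+0.14908, +0.12366, +0.54881); u = 486.0·(+0.14908)/0.54881 + 327.4 = 459.4210, v = 672.1·(+0.12366)/0.54881 + 237.4 = 388.8446
M2: Pc = R·M2+t = (+0.20580, -0.09393, +0.57143); u = 486.0·(+0.20580)/0.57143 + 327.4 = 502.4318, v = 672.1·(-0.09393)/0.57143 + 237.4 = 126.9194
M3: Pc = R·M3+t = (-0.01268, -0.15146, +0.56579); u = 486.0·(-0.01268)/0.56579 + 327.4 = 316.5052, v = 672.1·(-0.15146)/0.56579 + 237.4 = 57.4763

c0=(265.31, 319.23) c1=(459.42, 388.84) c2=(502.43, 126.92) c3=(316.51, 57.48)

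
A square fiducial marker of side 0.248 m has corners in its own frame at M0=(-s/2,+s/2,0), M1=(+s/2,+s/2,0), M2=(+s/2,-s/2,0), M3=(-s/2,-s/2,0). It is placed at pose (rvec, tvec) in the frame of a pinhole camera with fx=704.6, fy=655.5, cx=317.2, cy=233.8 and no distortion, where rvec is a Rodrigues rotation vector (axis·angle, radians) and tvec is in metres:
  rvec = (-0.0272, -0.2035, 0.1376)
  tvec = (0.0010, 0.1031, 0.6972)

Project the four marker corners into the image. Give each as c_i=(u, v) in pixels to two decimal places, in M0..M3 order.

c0=(173.80, 438.74) c1=(420.14, 456.10) c2=(450.78, 231.59) c3=(210.36, 198.08)

Intrinsics K: fx=704.6, fy=655.5, cx=317.2, cy=233.8
Marker side s = 0.248 m; corners in marker frame (Z=0):
  M0 = (-0.1240, +0.1240, 0)
  M1 = (+0.1240, +0.1240, 0)
  M2 = (+0.1240, -0.1240, 0)
  M3 = (-0.1240, -0.1240, 0)
rvec = (-0.0272, -0.2035, 0.1376), |rvec| = θ = 0.24716 rad = 14.161°
Rodrigues: sinθ=0.24465, 1−cosθ=0.03039; R = I + sinθ·[k]× + (1−cosθ)·[k]×²:
    [+0.96998 -0.13345 -0.20330]
    [+0.13896 +0.99021 +0.01299]
    [+0.19957 -0.04085 +0.97903]
t = (0.0010, 0.1031, 0.6972) m
M0: Pc = R·M0+t = (-0.13583, +0.20866, +0.66739); u = 704.6·(-0.13583)/0.66739 + 317.2 = 173.8012, v = 655.5·(+0.20866)/0.66739 + 233.8 = 438.7393
M1: Pc = R·M1+t = (+0.10473, +0.24312, +0.71688); u = 704.6·(+0.10473)/0.71688 + 317.2 = 420.1356, v = 655.5·(+0.24312)/0.71688 + 233.8 = 456.1008
M2: Pc = R·M2+t = (+0.13783, -0.00246, +0.72701); u = 704.6·(+0.13783)/0.72701 + 317.2 = 450.7764, v = 655.5·(-0.00246)/0.72701 + 233.8 = 231.5858
M3: Pc = R·M3+t = (-0.10273, -0.03692, +0.67752); u = 704.6·(-0.10273)/0.67752 + 317.2 = 210.3640, v = 655.5·(-0.03692)/0.67752 + 233.8 = 198.0827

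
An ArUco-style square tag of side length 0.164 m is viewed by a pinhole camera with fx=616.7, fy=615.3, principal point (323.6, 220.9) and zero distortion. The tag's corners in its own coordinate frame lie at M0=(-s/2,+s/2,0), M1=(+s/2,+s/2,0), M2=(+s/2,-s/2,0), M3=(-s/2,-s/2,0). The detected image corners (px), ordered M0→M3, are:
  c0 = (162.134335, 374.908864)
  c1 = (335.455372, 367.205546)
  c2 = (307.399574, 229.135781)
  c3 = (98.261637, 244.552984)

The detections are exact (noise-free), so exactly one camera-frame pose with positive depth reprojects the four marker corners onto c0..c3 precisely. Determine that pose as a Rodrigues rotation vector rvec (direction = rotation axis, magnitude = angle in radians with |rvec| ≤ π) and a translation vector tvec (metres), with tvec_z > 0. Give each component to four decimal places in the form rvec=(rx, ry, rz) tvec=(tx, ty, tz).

Intrinsics K: fx=616.7, fy=615.3, cx=323.6, cy=220.9
Marker side s = 0.164 m; corners in marker frame (Z=0):
  M0 = (-0.0820, +0.0820, 0)
  M1 = (+0.0820, +0.0820, 0)
  M2 = (+0.0820, -0.0820, 0)
  M3 = (-0.0820, -0.0820, 0)
Detected image corners:
  c0 = (162.134335, 374.908864) px
  c1 = (335.455372, 367.205546) px
  c2 = (307.399574, 229.135781) px
  c3 = (98.261637, 244.552984) px
Planar DLT: solve 8×8 A·h = b for H (H[2,2]=1):
  H  [+1099.50571 +553.77813 +226.14048]
  H  [-143.24049 +1183.06840 +310.67896]
  H  [-0.24697 +1.20142 +1.00000]
B = K⁻¹H; ‖b₁‖=1.933740, ‖b₂‖=1.933740; λ = 2/(‖b₁‖+‖b₂‖) = 0.517133, sign → tz>0 ⇒ λ=+0.517133
r₁ = λ·B[:,0] = (+0.98901,-0.07453,-0.12772); r₂ = λ·B[:,1] = (+0.13836,+0.77126,+0.62130)
r₃ = r₁×r₂ = (+0.05220,-0.63214,+0.77310); SVD([r₁ r₂ r₃]) → R = UVᵀ:
  R  [+0.98901 +0.13836 +0.05220]
  R  [-0.07453 +0.77126 -0.63214]
  R  [-0.12772 +0.62130 +0.77310]
t = (-0.08172, +0.07546, +0.51713) m
tr R = 2.533368; θ = arccos((tr R − 1)/2) = 0.697136 rad = 39.943°
axis k = ((R−Rᵀ)₃₂, (R−Rᵀ)₁₃, (R−Rᵀ)₂₁) / (2 sinθ) = (+0.976155, +0.140115, -0.165798)
rvec = θ·k = (+0.680513, +0.097679, -0.115584)

rvec=(0.6805, 0.0977, -0.1156) tvec=(-0.0817, 0.0755, 0.5171)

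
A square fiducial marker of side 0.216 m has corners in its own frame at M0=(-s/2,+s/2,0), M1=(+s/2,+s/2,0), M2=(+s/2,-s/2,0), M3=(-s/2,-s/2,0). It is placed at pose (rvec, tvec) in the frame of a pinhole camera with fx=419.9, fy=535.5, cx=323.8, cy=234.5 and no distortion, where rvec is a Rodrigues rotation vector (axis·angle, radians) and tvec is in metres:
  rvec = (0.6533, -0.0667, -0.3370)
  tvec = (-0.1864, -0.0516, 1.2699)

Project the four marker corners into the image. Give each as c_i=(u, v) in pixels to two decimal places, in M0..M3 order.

c0=(243.16, 260.05) c1=(306.90, 231.72) c2=(283.40, 159.89) c3=(212.94, 191.86)

Intrinsics K: fx=419.9, fy=535.5, cx=323.8, cy=234.5
Marker side s = 0.216 m; corners in marker frame (Z=0):
  M0 = (-0.1080, +0.1080, 0)
  M1 = (+0.1080, +0.1080, 0)
  M2 = (+0.1080, -0.1080, 0)
  M3 = (-0.1080, -0.1080, 0)
rvec = (0.6533, -0.0667, -0.3370), |rvec| = θ = 0.73812 rad = 42.291°
Rodrigues: sinθ=0.67290, 1−cosθ=0.26026; R = I + sinθ·[k]× + (1−cosθ)·[k]×²:
    [+0.94362 +0.28641 -0.16598]
    [-0.32804 +0.74186 -0.58484]
    [-0.04437 +0.60631 +0.79399]
t = (-0.1864, -0.0516, 1.2699) m
M0: Pc = R·M0+t = (-0.25738, +0.06395, +1.34017); u = 419.9·(-0.25738)/1.34017 + 323.8 = 243.1585, v = 535.5·(+0.06395)/1.34017 + 234.5 = 260.0525
M1: Pc = R·M1+t = (-0.05356, -0.00691, +1.33059); u = 419.9·(-0.05356)/1.33059 + 323.8 = 306.8988, v = 535.5·(-0.00691)/1.33059 + 234.5 = 231.7202
M2: Pc = R·M2+t = (-0.11542, -0.16715, +1.19963); u = 419.9·(-0.11542)/1.19963 + 323.8 = 283.3998, v = 535.5·(-0.16715)/1.19963 + 234.5 = 159.8865
M3: Pc = R·M3+t = (-0.31924, -0.09629, +1.20921); u = 419.9·(-0.31924)/1.20921 + 323.8 = 212.9424, v = 535.5·(-0.09629)/1.20921 + 234.5 = 191.8566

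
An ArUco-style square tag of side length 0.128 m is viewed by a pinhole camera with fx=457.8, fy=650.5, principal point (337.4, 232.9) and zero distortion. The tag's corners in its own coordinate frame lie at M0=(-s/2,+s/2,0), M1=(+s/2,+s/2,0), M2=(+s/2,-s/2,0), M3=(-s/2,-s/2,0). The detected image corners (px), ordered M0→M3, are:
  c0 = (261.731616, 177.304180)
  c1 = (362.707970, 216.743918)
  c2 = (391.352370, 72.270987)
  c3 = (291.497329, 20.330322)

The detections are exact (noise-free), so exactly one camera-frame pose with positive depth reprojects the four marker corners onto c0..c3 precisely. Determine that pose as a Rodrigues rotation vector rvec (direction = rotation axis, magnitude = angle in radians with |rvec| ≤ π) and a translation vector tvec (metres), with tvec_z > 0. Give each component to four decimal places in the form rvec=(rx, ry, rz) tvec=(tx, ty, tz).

rvec=(0.0954, -0.3308, 0.2611) tvec=(-0.0102, -0.0907, 0.5370)

Intrinsics K: fx=457.8, fy=650.5, cx=337.4, cy=232.9
Marker side s = 0.128 m; corners in marker frame (Z=0):
  M0 = (-0.0640, +0.0640, 0)
  M1 = (+0.0640, +0.0640, 0)
  M2 = (+0.0640, -0.0640, 0)
  M3 = (-0.0640, -0.0640, 0)
Detected image corners:
  c0 = (261.731616, 177.304180) px
  c1 = (362.707970, 216.743918) px
  c2 = (391.352370, 72.270987) px
  c3 = (291.497329, 20.330322) px
Planar DLT: solve 8×8 A·h = b for H (H[2,2]=1):
  H  [+987.07795 -197.59153 +328.72690]
  H  [+432.06652 +1186.90597 +123.01713]
  H  [+0.61977 +0.09301 +1.00000]
B = K⁻¹H; ‖b₁‖=1.862145, ‖b₂‖=1.862145; λ = 2/(‖b₁‖+‖b₂‖) = 0.537015, sign → tz>0 ⇒ λ=+0.537015
r₁ = λ·B[:,0] = (+0.91258,+0.23753,+0.33283); r₂ = λ·B[:,1] = (-0.26860,+0.96196,+0.04995)
r₃ = r₁×r₂ = (-0.30830,-0.13498,+0.94166); SVD([r₁ r₂ r₃]) → R = UVᵀ:
  R  [+0.91258 -0.26860 -0.30830]
  R  [+0.23753 +0.96196 -0.13498]
  R  [+0.33283 +0.04995 +0.94166]
t = (-0.01017, -0.09071, +0.53702) m
tr R = 2.816205; θ = arccos((tr R − 1)/2) = 0.432066 rad = 24.756°
axis k = ((R−Rᵀ)₃₂, (R−Rᵀ)₁₃, (R−Rᵀ)₂₁) / (2 sinθ) = (+0.220812, -0.765526, +0.604328)
rvec = θ·k = (+0.095405, -0.330758, +0.261110)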